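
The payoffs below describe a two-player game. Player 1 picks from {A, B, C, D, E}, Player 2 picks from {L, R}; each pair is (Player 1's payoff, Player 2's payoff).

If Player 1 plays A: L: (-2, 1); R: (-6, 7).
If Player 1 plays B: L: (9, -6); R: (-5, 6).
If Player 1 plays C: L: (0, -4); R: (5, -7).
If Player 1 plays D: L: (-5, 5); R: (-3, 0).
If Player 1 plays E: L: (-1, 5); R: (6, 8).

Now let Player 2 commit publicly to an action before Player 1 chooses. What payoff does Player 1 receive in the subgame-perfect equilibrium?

Player 1 best-responds to each possible Player 2 move:
- L: BR = B, leader payoff -6.
- R: BR = E, leader payoff 8.
Player 2's induced payoffs are -6, 8, so Player 2 commits to R. Subgame-perfect outcome: (E, R) with payoffs (6, 8).

6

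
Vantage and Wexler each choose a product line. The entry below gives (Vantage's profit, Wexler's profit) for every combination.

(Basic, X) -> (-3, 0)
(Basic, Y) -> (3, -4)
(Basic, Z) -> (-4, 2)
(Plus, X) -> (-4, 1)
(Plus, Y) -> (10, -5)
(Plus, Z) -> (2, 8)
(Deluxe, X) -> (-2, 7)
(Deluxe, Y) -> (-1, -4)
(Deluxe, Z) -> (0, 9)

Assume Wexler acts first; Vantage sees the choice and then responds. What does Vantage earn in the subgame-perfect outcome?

Vantage best-responds to each possible Wexler move:
- X: BR = Deluxe, leader payoff 7.
- Y: BR = Plus, leader payoff -5.
- Z: BR = Plus, leader payoff 8.
Maximizing over 7, -5, 8, Wexler chooses Z. Subgame-perfect outcome: (Plus, Z) with payoffs (2, 8).

2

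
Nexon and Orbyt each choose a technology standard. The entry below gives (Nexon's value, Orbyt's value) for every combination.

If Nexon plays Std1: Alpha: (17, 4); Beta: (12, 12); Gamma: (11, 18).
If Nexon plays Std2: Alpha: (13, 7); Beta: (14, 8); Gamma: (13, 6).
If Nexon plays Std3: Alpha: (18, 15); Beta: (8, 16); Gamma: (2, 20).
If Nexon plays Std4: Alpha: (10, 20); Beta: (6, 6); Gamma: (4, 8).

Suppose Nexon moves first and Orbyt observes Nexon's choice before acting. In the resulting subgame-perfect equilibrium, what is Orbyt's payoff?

8

Orbyt best-responds to each possible Nexon move:
- Std1 → Orbyt plays Gamma (best of 4, 12, 18); Nexon gets 11.
- Std2 → Orbyt plays Beta (best of 7, 8, 6); Nexon gets 14.
- Std3 → Orbyt plays Gamma (best of 15, 16, 20); Nexon gets 2.
- Std4 → Orbyt plays Alpha (best of 20, 6, 8); Nexon gets 10.
Nexon's induced payoffs are 11, 14, 2, 10, so Nexon commits to Std2. Subgame-perfect outcome: (Std2, Beta) with payoffs (14, 8).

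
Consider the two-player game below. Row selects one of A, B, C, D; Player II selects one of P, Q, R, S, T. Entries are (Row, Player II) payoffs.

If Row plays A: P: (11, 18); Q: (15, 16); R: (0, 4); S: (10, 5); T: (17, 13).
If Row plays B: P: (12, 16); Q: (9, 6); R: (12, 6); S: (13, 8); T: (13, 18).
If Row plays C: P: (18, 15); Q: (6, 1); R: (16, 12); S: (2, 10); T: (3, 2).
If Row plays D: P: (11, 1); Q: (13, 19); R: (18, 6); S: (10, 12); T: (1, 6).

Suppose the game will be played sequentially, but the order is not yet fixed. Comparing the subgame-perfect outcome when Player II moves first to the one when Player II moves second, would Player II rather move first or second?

If Row leads: Player II's best replies are A→P, B→T, C→P, D→Q; Row's induced payoffs 11, 13, 18, 13; outcome (C, P), payoffs (18, 15).
If Player II leads: Row's best replies are P→C, Q→A, R→D, S→B, T→A; Player II's induced payoffs 15, 16, 6, 8, 13; outcome (A, Q), payoffs (15, 16).
Player II gets 16 moving first and 15 moving second, so Player II prefers to move first.

first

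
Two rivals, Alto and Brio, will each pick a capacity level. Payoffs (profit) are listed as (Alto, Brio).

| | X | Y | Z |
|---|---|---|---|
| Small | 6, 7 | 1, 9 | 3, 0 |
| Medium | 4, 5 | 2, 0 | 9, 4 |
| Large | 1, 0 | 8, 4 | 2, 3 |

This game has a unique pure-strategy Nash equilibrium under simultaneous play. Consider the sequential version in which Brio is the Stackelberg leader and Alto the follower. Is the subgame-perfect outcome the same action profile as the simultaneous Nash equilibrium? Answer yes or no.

Alto best-responds to each possible Brio move:
- X: BR = Small, leader payoff 7.
- Y: BR = Large, leader payoff 4.
- Z: BR = Medium, leader payoff 4.
Among 7, 4, 4, the best is 7 at X. Subgame-perfect outcome: (Small, X) with payoffs (6, 7).
Under simultaneous play:
Alto's best replies: X→Small; Y→Large; Z→Medium.
Brio's best replies: Small→Y; Medium→X; Large→Y.
Only (Large, Y) has each player best-responding; Nash payoffs (8, 4).
Sequential outcome (Small, X) differs from the Nash profile (Large, Y).

no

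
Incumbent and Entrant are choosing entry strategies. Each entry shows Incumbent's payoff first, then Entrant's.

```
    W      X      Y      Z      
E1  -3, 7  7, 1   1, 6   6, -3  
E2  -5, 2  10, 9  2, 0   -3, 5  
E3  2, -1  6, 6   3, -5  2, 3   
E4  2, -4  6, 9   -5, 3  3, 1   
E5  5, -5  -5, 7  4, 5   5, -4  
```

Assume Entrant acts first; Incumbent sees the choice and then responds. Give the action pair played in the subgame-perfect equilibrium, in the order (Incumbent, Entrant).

(E2, X)

Backward induction with Entrant moving first.
- W: Incumbent compares -3, -5, 2, 2, 5 and picks E5; Entrant would get -5.
- X: Incumbent compares 7, 10, 6, 6, -5 and picks E2; Entrant would get 9.
- Y: Incumbent compares 1, 2, 3, -5, 4 and picks E5; Entrant would get 5.
- Z: Incumbent compares 6, -3, 2, 3, 5 and picks E1; Entrant would get -3.
Entrant's induced payoffs are -5, 9, 5, -3, so Entrant commits to X. Subgame-perfect outcome: (E2, X) with payoffs (10, 9).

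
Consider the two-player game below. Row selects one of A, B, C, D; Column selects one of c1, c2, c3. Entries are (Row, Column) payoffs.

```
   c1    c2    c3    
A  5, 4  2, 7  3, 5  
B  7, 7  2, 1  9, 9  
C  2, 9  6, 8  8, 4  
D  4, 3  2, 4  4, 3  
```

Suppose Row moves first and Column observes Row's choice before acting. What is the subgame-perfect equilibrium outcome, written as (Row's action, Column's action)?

(B, c3)

Work backward from Column's decision.
- A → Column plays c2 (best of 4, 7, 5); Row gets 2.
- B → Column plays c3 (best of 7, 1, 9); Row gets 9.
- C → Column plays c1 (best of 9, 8, 4); Row gets 2.
- D → Column plays c2 (best of 3, 4, 3); Row gets 2.
Row's induced payoffs are 2, 9, 2, 2, so Row commits to B. Subgame-perfect outcome: (B, c3) with payoffs (9, 9).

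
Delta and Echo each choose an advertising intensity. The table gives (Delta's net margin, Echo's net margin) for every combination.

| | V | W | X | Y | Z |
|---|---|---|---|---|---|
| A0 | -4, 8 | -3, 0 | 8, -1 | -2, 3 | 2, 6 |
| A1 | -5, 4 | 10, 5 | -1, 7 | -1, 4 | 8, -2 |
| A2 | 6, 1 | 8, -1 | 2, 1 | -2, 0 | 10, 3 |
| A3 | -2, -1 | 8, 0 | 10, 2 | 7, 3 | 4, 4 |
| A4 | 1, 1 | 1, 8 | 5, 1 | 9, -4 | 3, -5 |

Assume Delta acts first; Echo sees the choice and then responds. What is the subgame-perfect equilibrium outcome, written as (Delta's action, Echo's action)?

(A2, Z)

Backward induction with Delta moving first.
- A0: BR = V, leader payoff -4.
- A1: BR = X, leader payoff -1.
- A2: BR = Z, leader payoff 10.
- A3: BR = Z, leader payoff 4.
- A4: BR = W, leader payoff 1.
Maximizing over -4, -1, 10, 4, 1, Delta chooses A2. Subgame-perfect outcome: (A2, Z) with payoffs (10, 3).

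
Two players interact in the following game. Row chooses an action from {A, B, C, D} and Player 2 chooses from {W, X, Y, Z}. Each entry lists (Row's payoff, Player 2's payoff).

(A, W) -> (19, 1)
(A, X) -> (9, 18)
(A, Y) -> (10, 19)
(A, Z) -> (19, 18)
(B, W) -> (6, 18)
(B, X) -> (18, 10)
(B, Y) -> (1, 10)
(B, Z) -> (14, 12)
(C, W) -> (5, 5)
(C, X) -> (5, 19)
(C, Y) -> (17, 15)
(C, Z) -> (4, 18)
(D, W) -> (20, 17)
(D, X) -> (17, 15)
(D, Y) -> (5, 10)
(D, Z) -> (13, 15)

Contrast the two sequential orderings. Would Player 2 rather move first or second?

If Row leads: Player 2's best replies are A→Y, B→W, C→X, D→W; Row's induced payoffs 10, 6, 5, 20; outcome (D, W), payoffs (20, 17).
If Player 2 leads: Row's best replies are W→D, X→B, Y→C, Z→A; Player 2's induced payoffs 17, 10, 15, 18; outcome (A, Z), payoffs (19, 18).
Player 2 gets 18 moving first and 17 moving second, so Player 2 prefers to move first.

first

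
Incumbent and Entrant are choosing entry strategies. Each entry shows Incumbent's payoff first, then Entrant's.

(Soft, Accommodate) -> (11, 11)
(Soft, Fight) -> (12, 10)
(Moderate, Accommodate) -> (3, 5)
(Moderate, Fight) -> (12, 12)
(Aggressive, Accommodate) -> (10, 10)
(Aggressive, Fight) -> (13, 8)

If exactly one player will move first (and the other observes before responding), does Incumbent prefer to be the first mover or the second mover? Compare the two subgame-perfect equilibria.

first

If Incumbent leads: Entrant's best replies are Soft→Accommodate, Moderate→Fight, Aggressive→Accommodate; Incumbent's induced payoffs 11, 12, 10; outcome (Moderate, Fight), payoffs (12, 12).
If Entrant leads: Incumbent's best replies are Accommodate→Soft, Fight→Aggressive; Entrant's induced payoffs 11, 8; outcome (Soft, Accommodate), payoffs (11, 11).
Incumbent gets 12 moving first and 11 moving second, so Incumbent prefers to move first.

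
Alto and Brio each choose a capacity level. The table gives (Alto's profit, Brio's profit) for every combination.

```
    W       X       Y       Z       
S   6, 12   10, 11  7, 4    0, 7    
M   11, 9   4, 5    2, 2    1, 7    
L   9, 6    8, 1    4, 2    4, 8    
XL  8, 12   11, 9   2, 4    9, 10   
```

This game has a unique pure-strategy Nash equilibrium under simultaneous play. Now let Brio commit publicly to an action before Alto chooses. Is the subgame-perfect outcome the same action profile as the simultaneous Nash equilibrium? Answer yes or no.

Work backward from Alto's decision.
- W: BR = M, leader payoff 9.
- X: BR = XL, leader payoff 9.
- Y: BR = S, leader payoff 4.
- Z: BR = XL, leader payoff 10.
Maximizing over 9, 9, 4, 10, Brio chooses Z. Subgame-perfect outcome: (XL, Z) with payoffs (9, 10).
Now find the simultaneous Nash equilibrium.
Alto's best replies: W→M; X→XL; Y→S; Z→XL.
Brio's best replies: S→W; M→W; L→Z; XL→W.
Only (M, W) has each player best-responding; Nash payoffs (11, 9).
Sequential outcome (XL, Z) differs from the Nash profile (M, W).

no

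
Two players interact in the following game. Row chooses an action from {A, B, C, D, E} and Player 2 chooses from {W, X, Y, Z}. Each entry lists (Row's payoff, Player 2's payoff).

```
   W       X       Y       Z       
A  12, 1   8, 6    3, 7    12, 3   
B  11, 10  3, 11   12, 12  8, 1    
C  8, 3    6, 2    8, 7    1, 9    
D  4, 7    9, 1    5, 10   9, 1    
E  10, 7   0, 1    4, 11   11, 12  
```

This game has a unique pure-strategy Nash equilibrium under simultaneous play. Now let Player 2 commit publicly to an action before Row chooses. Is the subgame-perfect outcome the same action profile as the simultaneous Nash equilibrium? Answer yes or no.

yes

Solve by backward induction (Player 2 leads).
- W: BR = A, leader payoff 1.
- X: BR = D, leader payoff 1.
- Y: BR = B, leader payoff 12.
- Z: BR = A, leader payoff 3.
Maximizing over 1, 1, 12, 3, Player 2 chooses Y. Subgame-perfect outcome: (B, Y) with payoffs (12, 12).
Under simultaneous play:
Row's best replies: W→A; X→D; Y→B; Z→A.
Player 2's best replies: A→Y; B→Y; C→Z; D→Y; E→Z.
Only (B, Y) has each player best-responding; Nash payoffs (12, 12).
Sequential outcome (B, Y) coincides with the Nash profile (B, Y).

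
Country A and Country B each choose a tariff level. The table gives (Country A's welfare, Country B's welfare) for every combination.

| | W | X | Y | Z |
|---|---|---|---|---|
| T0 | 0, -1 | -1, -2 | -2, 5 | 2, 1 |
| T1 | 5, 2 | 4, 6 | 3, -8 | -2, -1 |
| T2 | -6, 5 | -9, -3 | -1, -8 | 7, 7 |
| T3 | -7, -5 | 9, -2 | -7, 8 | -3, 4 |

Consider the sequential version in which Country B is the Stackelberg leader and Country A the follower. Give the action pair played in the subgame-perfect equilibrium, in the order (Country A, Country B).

(T2, Z)

Work backward from Country A's decision.
- W: Country A compares 0, 5, -6, -7 and picks T1; Country B would get 2.
- X: Country A compares -1, 4, -9, 9 and picks T3; Country B would get -2.
- Y: Country A compares -2, 3, -1, -7 and picks T1; Country B would get -8.
- Z: Country A compares 2, -2, 7, -3 and picks T2; Country B would get 7.
Maximizing over 2, -2, -8, 7, Country B chooses Z. Subgame-perfect outcome: (T2, Z) with payoffs (7, 7).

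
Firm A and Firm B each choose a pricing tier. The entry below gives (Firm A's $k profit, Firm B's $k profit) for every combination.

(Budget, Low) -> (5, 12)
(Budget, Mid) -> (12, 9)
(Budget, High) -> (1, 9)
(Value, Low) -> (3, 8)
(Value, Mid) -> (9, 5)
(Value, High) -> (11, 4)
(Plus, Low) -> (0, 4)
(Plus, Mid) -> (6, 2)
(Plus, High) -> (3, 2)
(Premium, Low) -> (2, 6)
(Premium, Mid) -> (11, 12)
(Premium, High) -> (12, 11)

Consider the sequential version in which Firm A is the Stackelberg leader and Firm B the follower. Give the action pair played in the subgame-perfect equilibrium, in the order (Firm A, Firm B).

Firm B best-responds to each possible Firm A move:
- Budget: BR = Low, leader payoff 5.
- Value: BR = Low, leader payoff 3.
- Plus: BR = Low, leader payoff 0.
- Premium: BR = Mid, leader payoff 11.
Maximizing over 5, 3, 0, 11, Firm A chooses Premium. Subgame-perfect outcome: (Premium, Mid) with payoffs (11, 12).

(Premium, Mid)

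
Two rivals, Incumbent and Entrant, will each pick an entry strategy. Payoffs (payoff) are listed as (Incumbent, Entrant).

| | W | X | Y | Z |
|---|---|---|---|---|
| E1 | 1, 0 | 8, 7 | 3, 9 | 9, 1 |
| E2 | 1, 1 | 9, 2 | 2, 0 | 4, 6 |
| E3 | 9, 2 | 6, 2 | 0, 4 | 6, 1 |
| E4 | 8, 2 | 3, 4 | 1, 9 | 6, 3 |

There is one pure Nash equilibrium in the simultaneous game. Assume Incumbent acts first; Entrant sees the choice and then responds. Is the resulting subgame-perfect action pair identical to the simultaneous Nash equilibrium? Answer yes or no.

no

Entrant best-responds to each possible Incumbent move:
- E1: Entrant compares 0, 7, 9, 1 and picks Y; Incumbent would get 3.
- E2: Entrant compares 1, 2, 0, 6 and picks Z; Incumbent would get 4.
- E3: Entrant compares 2, 2, 4, 1 and picks Y; Incumbent would get 0.
- E4: Entrant compares 2, 4, 9, 3 and picks Y; Incumbent would get 1.
Maximizing over 3, 4, 0, 1, Incumbent chooses E2. Subgame-perfect outcome: (E2, Z) with payoffs (4, 6).
For the simultaneous game, intersect best replies.
Incumbent's best replies: W→E3; X→E2; Y→E1; Z→E1.
Entrant's best replies: E1→Y; E2→Z; E3→Y; E4→Y.
Only (E1, Y) has each player best-responding; Nash payoffs (3, 9).
Sequential outcome (E2, Z) differs from the Nash profile (E1, Y).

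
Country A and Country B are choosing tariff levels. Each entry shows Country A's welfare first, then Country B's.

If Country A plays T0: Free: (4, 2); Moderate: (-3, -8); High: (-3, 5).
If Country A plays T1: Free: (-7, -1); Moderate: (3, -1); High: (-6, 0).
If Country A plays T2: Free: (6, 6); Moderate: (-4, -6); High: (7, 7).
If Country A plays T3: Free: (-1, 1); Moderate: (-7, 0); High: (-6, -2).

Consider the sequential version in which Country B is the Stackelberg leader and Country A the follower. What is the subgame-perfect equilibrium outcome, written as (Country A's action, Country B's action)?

(T2, High)

Work backward from Country A's decision.
- Free: Country A compares 4, -7, 6, -1 and picks T2; Country B would get 6.
- Moderate: Country A compares -3, 3, -4, -7 and picks T1; Country B would get -1.
- High: Country A compares -3, -6, 7, -6 and picks T2; Country B would get 7.
Among 6, -1, 7, the best is 7 at High. Subgame-perfect outcome: (T2, High) with payoffs (7, 7).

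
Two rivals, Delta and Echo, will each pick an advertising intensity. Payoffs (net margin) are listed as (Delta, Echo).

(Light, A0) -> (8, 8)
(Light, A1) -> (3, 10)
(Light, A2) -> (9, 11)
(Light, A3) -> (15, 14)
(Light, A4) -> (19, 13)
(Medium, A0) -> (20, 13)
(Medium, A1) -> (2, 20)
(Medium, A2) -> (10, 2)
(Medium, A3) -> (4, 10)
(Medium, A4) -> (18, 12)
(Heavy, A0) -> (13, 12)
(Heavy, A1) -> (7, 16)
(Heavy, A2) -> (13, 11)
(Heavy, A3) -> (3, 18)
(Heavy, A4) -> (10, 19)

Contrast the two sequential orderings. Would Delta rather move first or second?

first

If Delta leads: Echo's best replies are Light→A3, Medium→A1, Heavy→A4; Delta's induced payoffs 15, 2, 10; outcome (Light, A3), payoffs (15, 14).
If Echo leads: Delta's best replies are A0→Medium, A1→Heavy, A2→Heavy, A3→Light, A4→Light; Echo's induced payoffs 13, 16, 11, 14, 13; outcome (Heavy, A1), payoffs (7, 16).
Delta gets 15 moving first and 7 moving second, so Delta prefers to move first.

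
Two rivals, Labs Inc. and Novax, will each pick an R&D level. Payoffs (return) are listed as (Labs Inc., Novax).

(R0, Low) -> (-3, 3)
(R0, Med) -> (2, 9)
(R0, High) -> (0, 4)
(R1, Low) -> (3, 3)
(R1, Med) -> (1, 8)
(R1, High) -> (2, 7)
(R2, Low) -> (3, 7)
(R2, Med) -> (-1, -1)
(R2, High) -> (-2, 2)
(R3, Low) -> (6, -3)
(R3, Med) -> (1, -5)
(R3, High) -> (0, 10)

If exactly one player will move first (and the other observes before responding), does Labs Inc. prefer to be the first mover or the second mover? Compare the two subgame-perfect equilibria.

first

If Labs Inc. leads: Novax's best replies are R0→Med, R1→Med, R2→Low, R3→High; Labs Inc.'s induced payoffs 2, 1, 3, 0; outcome (R2, Low), payoffs (3, 7).
If Novax leads: Labs Inc.'s best replies are Low→R3, Med→R0, High→R1; Novax's induced payoffs -3, 9, 7; outcome (R0, Med), payoffs (2, 9).
Labs Inc. gets 3 moving first and 2 moving second, so Labs Inc. prefers to move first.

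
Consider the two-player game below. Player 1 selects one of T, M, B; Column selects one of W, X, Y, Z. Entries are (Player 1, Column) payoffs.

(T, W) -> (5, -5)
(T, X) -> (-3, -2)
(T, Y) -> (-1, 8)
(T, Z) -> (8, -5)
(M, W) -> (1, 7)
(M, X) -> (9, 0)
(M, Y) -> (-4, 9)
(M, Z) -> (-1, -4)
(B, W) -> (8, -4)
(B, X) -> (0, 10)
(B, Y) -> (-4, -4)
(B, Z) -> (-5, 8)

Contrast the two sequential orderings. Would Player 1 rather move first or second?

If Player 1 leads: Column's best replies are T→Y, M→Y, B→X; Player 1's induced payoffs -1, -4, 0; outcome (B, X), payoffs (0, 10).
If Column leads: Player 1's best replies are W→B, X→M, Y→T, Z→T; Column's induced payoffs -4, 0, 8, -5; outcome (T, Y), payoffs (-1, 8).
Player 1 gets 0 moving first and -1 moving second, so Player 1 prefers to move first.

first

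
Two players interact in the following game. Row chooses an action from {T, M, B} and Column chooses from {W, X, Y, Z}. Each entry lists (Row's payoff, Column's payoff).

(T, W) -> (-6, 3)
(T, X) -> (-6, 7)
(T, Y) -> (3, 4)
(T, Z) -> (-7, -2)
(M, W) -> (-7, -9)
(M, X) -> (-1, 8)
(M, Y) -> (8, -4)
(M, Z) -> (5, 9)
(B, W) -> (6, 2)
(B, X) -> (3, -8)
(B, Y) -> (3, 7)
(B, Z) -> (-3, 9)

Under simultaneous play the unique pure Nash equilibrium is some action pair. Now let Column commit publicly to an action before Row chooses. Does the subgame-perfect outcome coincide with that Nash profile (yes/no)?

yes

Solve by backward induction (Column leads).
- W → Row plays B (best of -6, -7, 6); Column gets 2.
- X → Row plays B (best of -6, -1, 3); Column gets -8.
- Y → Row plays M (best of 3, 8, 3); Column gets -4.
- Z → Row plays M (best of -7, 5, -3); Column gets 9.
Maximizing over 2, -8, -4, 9, Column chooses Z. Subgame-perfect outcome: (M, Z) with payoffs (5, 9).
For the simultaneous game, intersect best replies.
Row's best replies: W→B; X→B; Y→M; Z→M.
Column's best replies: T→X; M→Z; B→Z.
The unique mutual best reply is (M, Z), giving (5, 9).
Sequential outcome (M, Z) coincides with the Nash profile (M, Z).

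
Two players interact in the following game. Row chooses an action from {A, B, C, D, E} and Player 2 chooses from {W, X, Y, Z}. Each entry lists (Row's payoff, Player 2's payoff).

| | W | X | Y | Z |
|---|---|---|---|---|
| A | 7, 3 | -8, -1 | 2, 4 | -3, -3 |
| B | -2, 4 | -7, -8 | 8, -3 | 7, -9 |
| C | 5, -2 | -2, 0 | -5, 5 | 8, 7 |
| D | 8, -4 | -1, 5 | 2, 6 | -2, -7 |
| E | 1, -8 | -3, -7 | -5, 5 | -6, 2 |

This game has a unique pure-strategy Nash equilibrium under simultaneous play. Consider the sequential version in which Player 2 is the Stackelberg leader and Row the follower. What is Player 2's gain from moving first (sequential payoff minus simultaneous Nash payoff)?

0

Backward induction with Player 2 moving first.
- W: BR = D, leader payoff -4.
- X: BR = D, leader payoff 5.
- Y: BR = B, leader payoff -3.
- Z: BR = C, leader payoff 7.
Among -4, 5, -3, 7, the best is 7 at Z. Subgame-perfect outcome: (C, Z) with payoffs (8, 7).
Now find the simultaneous Nash equilibrium.
Row's best replies: W→D; X→D; Y→B; Z→C.
Player 2's best replies: A→Y; B→W; C→Z; D→Y; E→Y.
Only (C, Z) has each player best-responding; Nash payoffs (8, 7).
Player 2's commitment gain: 7 − 7 = 0.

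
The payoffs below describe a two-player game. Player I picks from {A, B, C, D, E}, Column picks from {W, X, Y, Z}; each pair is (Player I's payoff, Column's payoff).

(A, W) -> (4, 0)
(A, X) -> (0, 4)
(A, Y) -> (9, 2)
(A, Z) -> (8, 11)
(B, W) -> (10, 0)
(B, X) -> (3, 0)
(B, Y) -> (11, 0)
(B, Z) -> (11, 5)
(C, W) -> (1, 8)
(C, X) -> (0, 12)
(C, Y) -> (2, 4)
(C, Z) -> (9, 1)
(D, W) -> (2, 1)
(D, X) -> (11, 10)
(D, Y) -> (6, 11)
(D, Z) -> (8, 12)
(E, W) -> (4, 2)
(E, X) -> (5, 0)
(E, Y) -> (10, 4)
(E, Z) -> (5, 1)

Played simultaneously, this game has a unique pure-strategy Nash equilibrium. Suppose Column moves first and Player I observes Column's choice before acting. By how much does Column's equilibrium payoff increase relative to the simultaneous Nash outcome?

5

Player I best-responds to each possible Column move:
- W: BR = B, leader payoff 0.
- X: BR = D, leader payoff 10.
- Y: BR = B, leader payoff 0.
- Z: BR = B, leader payoff 5.
Maximizing over 0, 10, 0, 5, Column chooses X. Subgame-perfect outcome: (D, X) with payoffs (11, 10).
Now find the simultaneous Nash equilibrium.
Player I's best replies: W→B; X→D; Y→B; Z→B.
Column's best replies: A→Z; B→Z; C→X; D→Z; E→Y.
Only (B, Z) has each player best-responding; Nash payoffs (11, 5).
Column's commitment gain: 10 − 5 = 5.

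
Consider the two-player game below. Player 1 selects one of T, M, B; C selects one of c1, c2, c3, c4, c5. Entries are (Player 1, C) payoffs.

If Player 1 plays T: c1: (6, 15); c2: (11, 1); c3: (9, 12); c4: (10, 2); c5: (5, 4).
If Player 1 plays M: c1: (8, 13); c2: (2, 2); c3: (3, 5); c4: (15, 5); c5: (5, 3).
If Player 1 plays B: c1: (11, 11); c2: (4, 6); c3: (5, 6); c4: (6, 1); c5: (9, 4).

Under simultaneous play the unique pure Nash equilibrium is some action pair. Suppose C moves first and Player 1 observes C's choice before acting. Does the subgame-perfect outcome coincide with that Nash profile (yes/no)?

no

Work backward from Player 1's decision.
- c1 → Player 1 plays B (best of 6, 8, 11); C gets 11.
- c2 → Player 1 plays T (best of 11, 2, 4); C gets 1.
- c3 → Player 1 plays T (best of 9, 3, 5); C gets 12.
- c4 → Player 1 plays M (best of 10, 15, 6); C gets 5.
- c5 → Player 1 plays B (best of 5, 5, 9); C gets 4.
Among 11, 1, 12, 5, 4, the best is 12 at c3. Subgame-perfect outcome: (T, c3) with payoffs (9, 12).
Now find the simultaneous Nash equilibrium.
Player 1's best replies: c1→B; c2→T; c3→T; c4→M; c5→B.
C's best replies: T→c1; M→c1; B→c1.
Only (B, c1) has each player best-responding; Nash payoffs (11, 11).
Sequential outcome (T, c3) differs from the Nash profile (B, c1).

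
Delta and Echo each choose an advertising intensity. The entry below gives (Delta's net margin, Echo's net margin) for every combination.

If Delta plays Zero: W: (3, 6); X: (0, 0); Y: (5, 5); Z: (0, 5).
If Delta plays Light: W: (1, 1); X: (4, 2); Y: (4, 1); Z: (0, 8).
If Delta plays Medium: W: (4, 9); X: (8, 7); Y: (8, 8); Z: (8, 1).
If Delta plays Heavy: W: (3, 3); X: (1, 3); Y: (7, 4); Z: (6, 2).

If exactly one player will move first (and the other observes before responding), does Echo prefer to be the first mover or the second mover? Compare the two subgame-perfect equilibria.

first

If Delta leads: Echo's best replies are Zero→W, Light→Z, Medium→W, Heavy→Y; Delta's induced payoffs 3, 0, 4, 7; outcome (Heavy, Y), payoffs (7, 4).
If Echo leads: Delta's best replies are W→Medium, X→Medium, Y→Medium, Z→Medium; Echo's induced payoffs 9, 7, 8, 1; outcome (Medium, W), payoffs (4, 9).
Echo gets 9 moving first and 4 moving second, so Echo prefers to move first.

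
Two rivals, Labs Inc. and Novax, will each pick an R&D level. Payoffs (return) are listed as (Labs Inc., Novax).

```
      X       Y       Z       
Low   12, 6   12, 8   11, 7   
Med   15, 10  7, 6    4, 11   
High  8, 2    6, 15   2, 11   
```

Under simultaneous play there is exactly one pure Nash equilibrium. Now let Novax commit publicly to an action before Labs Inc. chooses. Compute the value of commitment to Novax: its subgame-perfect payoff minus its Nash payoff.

2

Backward induction with Novax moving first.
- X → Labs Inc. plays Med (best of 12, 15, 8); Novax gets 10.
- Y → Labs Inc. plays Low (best of 12, 7, 6); Novax gets 8.
- Z → Labs Inc. plays Low (best of 11, 4, 2); Novax gets 7.
Maximizing over 10, 8, 7, Novax chooses X. Subgame-perfect outcome: (Med, X) with payoffs (15, 10).
Under simultaneous play:
Labs Inc.'s best replies: X→Med; Y→Low; Z→Low.
Novax's best replies: Low→Y; Med→Z; High→Y.
Only (Low, Y) has each player best-responding; Nash payoffs (12, 8).
Novax's commitment gain: 10 − 8 = 2.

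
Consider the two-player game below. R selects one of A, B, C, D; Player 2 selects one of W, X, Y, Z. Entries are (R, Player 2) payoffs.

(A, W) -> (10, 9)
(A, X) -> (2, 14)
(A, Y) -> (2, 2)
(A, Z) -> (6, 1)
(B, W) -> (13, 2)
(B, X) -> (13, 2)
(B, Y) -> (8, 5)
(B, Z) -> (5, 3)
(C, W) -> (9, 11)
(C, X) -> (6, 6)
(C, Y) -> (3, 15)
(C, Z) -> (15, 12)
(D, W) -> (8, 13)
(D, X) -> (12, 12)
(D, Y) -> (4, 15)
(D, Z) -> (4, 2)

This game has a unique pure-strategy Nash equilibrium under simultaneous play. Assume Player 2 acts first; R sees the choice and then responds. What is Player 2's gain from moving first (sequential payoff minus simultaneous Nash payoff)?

7

Solve by backward induction (Player 2 leads).
- W: BR = B, leader payoff 2.
- X: BR = B, leader payoff 2.
- Y: BR = B, leader payoff 5.
- Z: BR = C, leader payoff 12.
Player 2's induced payoffs are 2, 2, 5, 12, so Player 2 commits to Z. Subgame-perfect outcome: (C, Z) with payoffs (15, 12).
For the simultaneous game, intersect best replies.
R's best replies: W→B; X→B; Y→B; Z→C.
Player 2's best replies: A→X; B→Y; C→Y; D→Y.
The unique mutual best reply is (B, Y), giving (8, 5).
Player 2's commitment gain: 12 − 5 = 7.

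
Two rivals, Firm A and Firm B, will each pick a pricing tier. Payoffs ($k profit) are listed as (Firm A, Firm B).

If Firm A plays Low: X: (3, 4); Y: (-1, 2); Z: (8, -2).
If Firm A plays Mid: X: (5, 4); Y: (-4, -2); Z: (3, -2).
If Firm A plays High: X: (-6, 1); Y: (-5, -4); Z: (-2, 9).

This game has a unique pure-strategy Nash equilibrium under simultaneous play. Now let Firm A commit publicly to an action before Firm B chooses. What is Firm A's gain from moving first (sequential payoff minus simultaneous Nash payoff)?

0

Work backward from Firm B's decision.
- Low: BR = X, leader payoff 3.
- Mid: BR = X, leader payoff 5.
- High: BR = Z, leader payoff -2.
Firm A's induced payoffs are 3, 5, -2, so Firm A commits to Mid. Subgame-perfect outcome: (Mid, X) with payoffs (5, 4).
Under simultaneous play:
Firm A's best replies: X→Mid; Y→Low; Z→Low.
Firm B's best replies: Low→X; Mid→X; High→Z.
The unique mutual best reply is (Mid, X), giving (5, 4).
Firm A's commitment gain: 5 − 5 = 0.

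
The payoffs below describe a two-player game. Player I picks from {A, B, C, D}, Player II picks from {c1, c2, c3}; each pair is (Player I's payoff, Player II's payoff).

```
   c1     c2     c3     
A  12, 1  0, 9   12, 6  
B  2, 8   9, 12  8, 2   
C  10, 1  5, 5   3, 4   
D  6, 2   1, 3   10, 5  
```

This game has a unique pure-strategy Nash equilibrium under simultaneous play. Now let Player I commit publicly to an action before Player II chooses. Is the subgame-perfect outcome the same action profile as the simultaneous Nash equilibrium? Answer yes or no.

Backward induction with Player I moving first.
- A: Player II compares 1, 9, 6 and picks c2; Player I would get 0.
- B: Player II compares 8, 12, 2 and picks c2; Player I would get 9.
- C: Player II compares 1, 5, 4 and picks c2; Player I would get 5.
- D: Player II compares 2, 3, 5 and picks c3; Player I would get 10.
Among 0, 9, 5, 10, the best is 10 at D. Subgame-perfect outcome: (D, c3) with payoffs (10, 5).
Now find the simultaneous Nash equilibrium.
Player I's best replies: c1→A; c2→B; c3→A.
Player II's best replies: A→c2; B→c2; C→c2; D→c3.
Only (B, c2) has each player best-responding; Nash payoffs (9, 12).
Sequential outcome (D, c3) differs from the Nash profile (B, c2).

no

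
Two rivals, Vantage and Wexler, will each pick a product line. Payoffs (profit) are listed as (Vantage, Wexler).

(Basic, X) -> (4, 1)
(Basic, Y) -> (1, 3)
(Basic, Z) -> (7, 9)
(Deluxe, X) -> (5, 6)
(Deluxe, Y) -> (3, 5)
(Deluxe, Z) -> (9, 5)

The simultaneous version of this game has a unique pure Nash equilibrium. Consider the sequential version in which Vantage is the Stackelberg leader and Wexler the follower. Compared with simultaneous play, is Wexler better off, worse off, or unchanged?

Backward induction with Vantage moving first.
- Basic: Wexler compares 1, 3, 9 and picks Z; Vantage would get 7.
- Deluxe: Wexler compares 6, 5, 5 and picks X; Vantage would get 5.
Among 7, 5, the best is 7 at Basic. Subgame-perfect outcome: (Basic, Z) with payoffs (7, 9).
Now find the simultaneous Nash equilibrium.
Vantage's best replies: X→Deluxe; Y→Deluxe; Z→Deluxe.
Wexler's best replies: Basic→Z; Deluxe→X.
The unique mutual best reply is (Deluxe, X), giving (5, 6).
Wexler earns 9 sequentially versus 6 at the Nash outcome: better off.

better off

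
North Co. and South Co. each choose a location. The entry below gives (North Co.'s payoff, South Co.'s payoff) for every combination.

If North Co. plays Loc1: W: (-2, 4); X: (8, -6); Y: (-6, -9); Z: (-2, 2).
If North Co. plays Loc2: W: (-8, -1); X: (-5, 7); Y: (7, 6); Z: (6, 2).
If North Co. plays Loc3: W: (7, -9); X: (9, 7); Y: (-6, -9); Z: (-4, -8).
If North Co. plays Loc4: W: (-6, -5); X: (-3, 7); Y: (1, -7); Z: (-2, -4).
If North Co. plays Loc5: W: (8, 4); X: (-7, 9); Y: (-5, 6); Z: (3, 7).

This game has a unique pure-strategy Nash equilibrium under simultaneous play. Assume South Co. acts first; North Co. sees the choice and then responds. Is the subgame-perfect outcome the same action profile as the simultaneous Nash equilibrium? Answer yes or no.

yes

North Co. best-responds to each possible South Co. move:
- W → North Co. plays Loc5 (best of -2, -8, 7, -6, 8); South Co. gets 4.
- X → North Co. plays Loc3 (best of 8, -5, 9, -3, -7); South Co. gets 7.
- Y → North Co. plays Loc2 (best of -6, 7, -6, 1, -5); South Co. gets 6.
- Z → North Co. plays Loc2 (best of -2, 6, -4, -2, 3); South Co. gets 2.
Maximizing over 4, 7, 6, 2, South Co. chooses X. Subgame-perfect outcome: (Loc3, X) with payoffs (9, 7).
Now find the simultaneous Nash equilibrium.
North Co.'s best replies: W→Loc5; X→Loc3; Y→Loc2; Z→Loc2.
South Co.'s best replies: Loc1→W; Loc2→X; Loc3→X; Loc4→X; Loc5→X.
Only (Loc3, X) has each player best-responding; Nash payoffs (9, 7).
Sequential outcome (Loc3, X) coincides with the Nash profile (Loc3, X).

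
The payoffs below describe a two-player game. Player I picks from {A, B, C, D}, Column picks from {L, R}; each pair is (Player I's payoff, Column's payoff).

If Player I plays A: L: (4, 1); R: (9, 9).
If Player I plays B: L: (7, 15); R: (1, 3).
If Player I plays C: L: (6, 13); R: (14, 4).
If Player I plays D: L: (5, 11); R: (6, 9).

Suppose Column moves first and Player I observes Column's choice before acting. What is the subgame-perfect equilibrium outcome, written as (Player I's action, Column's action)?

Player I best-responds to each possible Column move:
- L: BR = B, leader payoff 15.
- R: BR = C, leader payoff 4.
Maximizing over 15, 4, Column chooses L. Subgame-perfect outcome: (B, L) with payoffs (7, 15).

(B, L)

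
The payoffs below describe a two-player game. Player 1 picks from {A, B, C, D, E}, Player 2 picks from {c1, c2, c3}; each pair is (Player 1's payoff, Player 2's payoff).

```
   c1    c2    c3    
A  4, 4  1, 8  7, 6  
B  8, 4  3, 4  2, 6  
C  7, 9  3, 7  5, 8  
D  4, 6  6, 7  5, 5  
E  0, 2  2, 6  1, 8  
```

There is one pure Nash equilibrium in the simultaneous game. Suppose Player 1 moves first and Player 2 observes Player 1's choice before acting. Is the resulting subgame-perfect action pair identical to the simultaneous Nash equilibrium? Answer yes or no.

Player 2 best-responds to each possible Player 1 move:
- A: Player 2 compares 4, 8, 6 and picks c2; Player 1 would get 1.
- B: Player 2 compares 4, 4, 6 and picks c3; Player 1 would get 2.
- C: Player 2 compares 9, 7, 8 and picks c1; Player 1 would get 7.
- D: Player 2 compares 6, 7, 5 and picks c2; Player 1 would get 6.
- E: Player 2 compares 2, 6, 8 and picks c3; Player 1 would get 1.
Among 1, 2, 7, 6, 1, the best is 7 at C. Subgame-perfect outcome: (C, c1) with payoffs (7, 9).
For the simultaneous game, intersect best replies.
Player 1's best replies: c1→B; c2→D; c3→A.
Player 2's best replies: A→c2; B→c3; C→c1; D→c2; E→c3.
Only (D, c2) has each player best-responding; Nash payoffs (6, 7).
Sequential outcome (C, c1) differs from the Nash profile (D, c2).

no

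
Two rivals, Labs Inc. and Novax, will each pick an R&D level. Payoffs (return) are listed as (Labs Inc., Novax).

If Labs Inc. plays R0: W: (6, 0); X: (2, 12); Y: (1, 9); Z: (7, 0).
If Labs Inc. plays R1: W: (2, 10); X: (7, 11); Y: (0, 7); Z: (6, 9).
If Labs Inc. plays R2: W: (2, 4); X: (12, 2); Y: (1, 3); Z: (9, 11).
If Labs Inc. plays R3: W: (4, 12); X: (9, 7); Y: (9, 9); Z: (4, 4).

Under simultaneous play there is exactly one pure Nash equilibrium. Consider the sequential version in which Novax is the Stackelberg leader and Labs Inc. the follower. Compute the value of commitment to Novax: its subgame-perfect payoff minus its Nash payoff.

0

Backward induction with Novax moving first.
- W: Labs Inc. compares 6, 2, 2, 4 and picks R0; Novax would get 0.
- X: Labs Inc. compares 2, 7, 12, 9 and picks R2; Novax would get 2.
- Y: Labs Inc. compares 1, 0, 1, 9 and picks R3; Novax would get 9.
- Z: Labs Inc. compares 7, 6, 9, 4 and picks R2; Novax would get 11.
Novax's induced payoffs are 0, 2, 9, 11, so Novax commits to Z. Subgame-perfect outcome: (R2, Z) with payoffs (9, 11).
For the simultaneous game, intersect best replies.
Labs Inc.'s best replies: W→R0; X→R2; Y→R3; Z→R2.
Novax's best replies: R0→X; R1→X; R2→Z; R3→W.
Only (R2, Z) has each player best-responding; Nash payoffs (9, 11).
Novax's commitment gain: 11 − 11 = 0.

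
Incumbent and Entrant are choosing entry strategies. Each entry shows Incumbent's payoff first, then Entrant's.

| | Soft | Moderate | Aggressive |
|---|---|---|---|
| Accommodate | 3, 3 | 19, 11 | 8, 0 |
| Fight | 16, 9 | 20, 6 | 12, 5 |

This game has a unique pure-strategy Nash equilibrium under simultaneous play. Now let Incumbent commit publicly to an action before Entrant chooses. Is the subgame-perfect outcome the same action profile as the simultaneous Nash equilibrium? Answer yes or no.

no

Entrant best-responds to each possible Incumbent move:
- Accommodate → Entrant plays Moderate (best of 3, 11, 0); Incumbent gets 19.
- Fight → Entrant plays Soft (best of 9, 6, 5); Incumbent gets 16.
Maximizing over 19, 16, Incumbent chooses Accommodate. Subgame-perfect outcome: (Accommodate, Moderate) with payoffs (19, 11).
For the simultaneous game, intersect best replies.
Incumbent's best replies: Soft→Fight; Moderate→Fight; Aggressive→Fight.
Entrant's best replies: Accommodate→Moderate; Fight→Soft.
The unique mutual best reply is (Fight, Soft), giving (16, 9).
Sequential outcome (Accommodate, Moderate) differs from the Nash profile (Fight, Soft).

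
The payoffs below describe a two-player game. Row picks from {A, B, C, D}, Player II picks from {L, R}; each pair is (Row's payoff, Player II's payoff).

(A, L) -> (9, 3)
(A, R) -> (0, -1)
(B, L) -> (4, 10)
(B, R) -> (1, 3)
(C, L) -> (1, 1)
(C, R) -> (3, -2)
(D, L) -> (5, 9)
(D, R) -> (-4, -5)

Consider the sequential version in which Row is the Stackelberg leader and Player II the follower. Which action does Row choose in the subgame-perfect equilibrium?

A

Backward induction with Row moving first.
- A → Player II plays L (best of 3, -1); Row gets 9.
- B → Player II plays L (best of 10, 3); Row gets 4.
- C → Player II plays L (best of 1, -2); Row gets 1.
- D → Player II plays L (best of 9, -5); Row gets 5.
Among 9, 4, 1, 5, the best is 9 at A. Subgame-perfect outcome: (A, L) with payoffs (9, 3).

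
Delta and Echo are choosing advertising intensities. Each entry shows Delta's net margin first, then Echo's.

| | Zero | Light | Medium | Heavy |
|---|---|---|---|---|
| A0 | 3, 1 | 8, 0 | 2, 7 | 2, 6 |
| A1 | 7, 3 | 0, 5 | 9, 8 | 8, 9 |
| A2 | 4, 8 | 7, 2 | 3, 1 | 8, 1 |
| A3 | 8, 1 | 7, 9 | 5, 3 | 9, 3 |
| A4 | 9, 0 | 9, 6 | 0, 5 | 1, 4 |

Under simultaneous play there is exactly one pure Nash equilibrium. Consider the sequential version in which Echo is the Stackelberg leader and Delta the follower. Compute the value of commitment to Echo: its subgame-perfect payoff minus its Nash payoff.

2

Work backward from Delta's decision.
- Zero: BR = A4, leader payoff 0.
- Light: BR = A4, leader payoff 6.
- Medium: BR = A1, leader payoff 8.
- Heavy: BR = A3, leader payoff 3.
Echo's induced payoffs are 0, 6, 8, 3, so Echo commits to Medium. Subgame-perfect outcome: (A1, Medium) with payoffs (9, 8).
Under simultaneous play:
Delta's best replies: Zero→A4; Light→A4; Medium→A1; Heavy→A3.
Echo's best replies: A0→Medium; A1→Heavy; A2→Zero; A3→Light; A4→Light.
The unique mutual best reply is (A4, Light), giving (9, 6).
Echo's commitment gain: 8 − 6 = 2.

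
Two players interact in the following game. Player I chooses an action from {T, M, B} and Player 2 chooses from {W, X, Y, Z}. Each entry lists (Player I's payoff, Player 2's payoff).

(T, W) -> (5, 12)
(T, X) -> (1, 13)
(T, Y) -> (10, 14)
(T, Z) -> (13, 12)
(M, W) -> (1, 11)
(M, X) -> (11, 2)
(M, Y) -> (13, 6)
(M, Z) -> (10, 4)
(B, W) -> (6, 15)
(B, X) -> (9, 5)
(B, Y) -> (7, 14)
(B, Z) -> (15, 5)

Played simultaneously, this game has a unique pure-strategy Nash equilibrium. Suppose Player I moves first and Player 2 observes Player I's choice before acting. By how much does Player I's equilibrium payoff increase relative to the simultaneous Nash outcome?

4

Backward induction with Player I moving first.
- T → Player 2 plays Y (best of 12, 13, 14, 12); Player I gets 10.
- M → Player 2 plays W (best of 11, 2, 6, 4); Player I gets 1.
- B → Player 2 plays W (best of 15, 5, 14, 5); Player I gets 6.
Among 10, 1, 6, the best is 10 at T. Subgame-perfect outcome: (T, Y) with payoffs (10, 14).
Now find the simultaneous Nash equilibrium.
Player I's best replies: W→B; X→M; Y→M; Z→B.
Player 2's best replies: T→Y; M→W; B→W.
Only (B, W) has each player best-responding; Nash payoffs (6, 15).
Player I's commitment gain: 10 − 6 = 4.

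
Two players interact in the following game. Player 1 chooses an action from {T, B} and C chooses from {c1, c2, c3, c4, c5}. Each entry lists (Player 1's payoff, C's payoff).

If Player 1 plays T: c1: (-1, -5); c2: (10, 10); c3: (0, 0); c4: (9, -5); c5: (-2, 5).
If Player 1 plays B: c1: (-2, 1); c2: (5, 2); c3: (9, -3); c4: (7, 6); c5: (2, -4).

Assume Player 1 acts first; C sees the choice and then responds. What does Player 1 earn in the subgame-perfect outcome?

10

Solve by backward induction (Player 1 leads).
- T → C plays c2 (best of -5, 10, 0, -5, 5); Player 1 gets 10.
- B → C plays c4 (best of 1, 2, -3, 6, -4); Player 1 gets 7.
Among 10, 7, the best is 10 at T. Subgame-perfect outcome: (T, c2) with payoffs (10, 10).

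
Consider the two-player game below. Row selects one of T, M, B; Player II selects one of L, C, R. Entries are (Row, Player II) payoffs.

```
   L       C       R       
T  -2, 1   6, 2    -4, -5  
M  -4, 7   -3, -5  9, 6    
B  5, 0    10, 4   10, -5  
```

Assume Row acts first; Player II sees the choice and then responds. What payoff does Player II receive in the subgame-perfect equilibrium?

Solve by backward induction (Row leads).
- T → Player II plays C (best of 1, 2, -5); Row gets 6.
- M → Player II plays L (best of 7, -5, 6); Row gets -4.
- B → Player II plays C (best of 0, 4, -5); Row gets 10.
Row's induced payoffs are 6, -4, 10, so Row commits to B. Subgame-perfect outcome: (B, C) with payoffs (10, 4).

4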